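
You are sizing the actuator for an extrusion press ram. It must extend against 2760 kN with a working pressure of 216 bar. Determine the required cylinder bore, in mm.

D ≈ 403 mm

Extension force acts on the full piston face: F = P × (π/4)D².
D = √(4F / (πP)) = √(4 × 2760 kN / (π × 216 bar))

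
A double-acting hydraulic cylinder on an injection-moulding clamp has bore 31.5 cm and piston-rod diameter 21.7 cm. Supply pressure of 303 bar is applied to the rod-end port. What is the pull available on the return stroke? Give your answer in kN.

Rod-side annular area A_ann = π/4 × (31.5² − 21.7²) = 409.5 cm^2
On retraction the pressure acts on the annular area (bore minus rod).
F = P × A_ann

F ≈ 1240 kN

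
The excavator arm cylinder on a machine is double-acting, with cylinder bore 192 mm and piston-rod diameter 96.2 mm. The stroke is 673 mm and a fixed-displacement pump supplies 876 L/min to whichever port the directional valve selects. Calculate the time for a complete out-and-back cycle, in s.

Cap-side area A_cap = π/4 × (192 mm)² = 28950 mm^2
Rod-side annular area A_ann = π/4 × (192² − 96.2²) = 21680 mm^2
t_ext = A_cap·L/Q = 1.335 s
t_ret = A_ann·L/Q = 0.9996 s
t_cycle = t_ext + t_ret

t ≈ 2.33 s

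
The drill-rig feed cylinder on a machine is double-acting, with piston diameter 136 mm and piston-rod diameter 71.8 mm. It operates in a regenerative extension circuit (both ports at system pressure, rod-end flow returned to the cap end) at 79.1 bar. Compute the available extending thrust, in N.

F ≈ 32000 N

With equal pressure on both faces, forces on the annular region cancel; the net push is pressure × rod cross-section.
Rod cross-section A_rod = π/4 × (71.8 mm)² = 4049 mm^2
F = P × A_rod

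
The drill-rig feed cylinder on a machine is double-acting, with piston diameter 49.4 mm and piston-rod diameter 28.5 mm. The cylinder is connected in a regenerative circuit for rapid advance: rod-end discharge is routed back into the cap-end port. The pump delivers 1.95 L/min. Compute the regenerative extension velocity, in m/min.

v ≈ 3.06 m/min

In regeneration the rod-end outflow joins the pump flow into the cap end, so the net volume the pump must supply per unit advance equals the rod cross-section area.
Rod cross-section A_rod = π/4 × (28.5 mm)² = 637.9 mm^2
v = Q_pump / A_rod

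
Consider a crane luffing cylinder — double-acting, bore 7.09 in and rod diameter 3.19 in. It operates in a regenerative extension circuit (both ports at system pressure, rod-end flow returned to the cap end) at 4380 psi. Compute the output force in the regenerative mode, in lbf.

F ≈ 35000 lbf

With equal pressure on both faces, forces on the annular region cancel; the net push is pressure × rod cross-section.
Rod cross-section A_rod = π/4 × (3.19 in)² = 7.992 in^2
F = P × A_rod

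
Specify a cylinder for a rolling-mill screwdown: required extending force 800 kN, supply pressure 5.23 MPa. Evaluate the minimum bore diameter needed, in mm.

Extension force acts on the full piston face: F = P × (π/4)D².
D = √(4F / (πP)) = √(4 × 800 kN / (π × 5.23 MPa))

D ≈ 441 mm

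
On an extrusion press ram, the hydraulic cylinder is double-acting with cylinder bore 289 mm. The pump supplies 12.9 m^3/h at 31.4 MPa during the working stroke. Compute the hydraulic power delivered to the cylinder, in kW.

Hydraulic power = P × Q

W ≈ 113 kW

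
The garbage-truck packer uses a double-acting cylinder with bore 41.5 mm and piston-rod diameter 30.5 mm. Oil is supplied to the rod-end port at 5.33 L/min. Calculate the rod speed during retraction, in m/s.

v ≈ 0.143 m/s

Rod-side annular area A_ann = π/4 × (41.5² − 30.5²) = 622.0 mm^2
Flow into the rod-end port fills the annular volume.
v = Q / A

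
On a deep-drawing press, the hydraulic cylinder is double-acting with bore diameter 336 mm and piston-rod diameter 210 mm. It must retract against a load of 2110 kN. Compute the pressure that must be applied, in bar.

Rod-side annular area A_ann = π/4 × (336² − 210²) = 54030 mm^2
Retraction: pressure acts on the annular area.
P = F / A = 2110 kN / A

P ≈ 391 bar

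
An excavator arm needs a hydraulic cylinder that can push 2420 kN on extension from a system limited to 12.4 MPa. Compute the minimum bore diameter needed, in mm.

Extension force acts on the full piston face: F = P × (π/4)D².
D = √(4F / (πP)) = √(4 × 2420 kN / (π × 12.4 MPa))

D ≈ 498 mm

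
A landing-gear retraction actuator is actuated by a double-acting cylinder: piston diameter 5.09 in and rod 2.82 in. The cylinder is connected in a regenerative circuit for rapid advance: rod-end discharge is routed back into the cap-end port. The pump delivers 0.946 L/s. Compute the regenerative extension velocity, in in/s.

In regeneration the rod-end outflow joins the pump flow into the cap end, so the net volume the pump must supply per unit advance equals the rod cross-section area.
Rod cross-section A_rod = π/4 × (2.82 in)² = 6.246 in^2
v = Q_pump / A_rod

v ≈ 9.24 in/s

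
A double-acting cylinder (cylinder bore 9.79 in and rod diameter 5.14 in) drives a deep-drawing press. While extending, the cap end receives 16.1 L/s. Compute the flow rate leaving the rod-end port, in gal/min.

Q_out ≈ 185 gal/min

Cap-side area A_cap = π/4 × (9.79 in)² = 75.28 in^2
Rod-side annular area A_ann = π/4 × (9.79² − 5.14²) = 54.53 in^2
Piston speed v = Q_in/A_cap; rod-end outflow Q_out = v × A_ann = Q_in × A_ann/A_cap.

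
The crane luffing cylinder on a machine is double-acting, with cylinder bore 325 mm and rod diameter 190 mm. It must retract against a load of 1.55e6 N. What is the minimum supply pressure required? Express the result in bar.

Rod-side annular area A_ann = π/4 × (325² − 190²) = 54600 mm^2
Retraction: pressure acts on the annular area.
P = F / A = 1.55e6 N / A

P ≈ 284 bar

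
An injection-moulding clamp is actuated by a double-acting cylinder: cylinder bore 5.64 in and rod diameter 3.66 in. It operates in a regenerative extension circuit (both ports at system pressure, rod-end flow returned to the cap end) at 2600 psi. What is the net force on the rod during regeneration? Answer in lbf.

With equal pressure on both faces, forces on the annular region cancel; the net push is pressure × rod cross-section.
Rod cross-section A_rod = π/4 × (3.66 in)² = 10.52 in^2
F = P × A_rod

F ≈ 27400 lbf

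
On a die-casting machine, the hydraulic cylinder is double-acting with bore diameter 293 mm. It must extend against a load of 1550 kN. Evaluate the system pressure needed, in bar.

Cap-side area A_cap = π/4 × (293 mm)² = 67430 mm^2
P = F / A = 1550 kN / A

P ≈ 230 bar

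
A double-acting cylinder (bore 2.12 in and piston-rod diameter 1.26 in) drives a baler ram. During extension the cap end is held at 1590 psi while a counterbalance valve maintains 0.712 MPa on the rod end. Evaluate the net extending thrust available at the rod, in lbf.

Cap-side area A_cap = π/4 × (2.12 in)² = 3.530 in^2
Rod-side annular area A_ann = π/4 × (2.12² − 1.26²) = 2.283 in^2
Net thrust = P_cap·A_cap − P_rod·A_ann = 5613 lbf − 235.8 lbf

F ≈ 5380 lbf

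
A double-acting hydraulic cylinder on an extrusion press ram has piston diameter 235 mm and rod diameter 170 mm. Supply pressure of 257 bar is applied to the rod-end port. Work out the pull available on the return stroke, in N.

Rod-side annular area A_ann = π/4 × (235² − 170²) = 20680 mm^2
On retraction the pressure acts on the annular area (bore minus rod).
F = P × A_ann

F ≈ 5.31e5 N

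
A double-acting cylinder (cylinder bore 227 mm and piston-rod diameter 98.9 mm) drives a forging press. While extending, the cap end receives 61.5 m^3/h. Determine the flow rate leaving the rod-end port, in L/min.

Q_out ≈ 830 L/min

Cap-side area A_cap = π/4 × (227 mm)² = 40470 mm^2
Rod-side annular area A_ann = π/4 × (227² − 98.9²) = 32790 mm^2
Piston speed v = Q_in/A_cap; rod-end outflow Q_out = v × A_ann = Q_in × A_ann/A_cap.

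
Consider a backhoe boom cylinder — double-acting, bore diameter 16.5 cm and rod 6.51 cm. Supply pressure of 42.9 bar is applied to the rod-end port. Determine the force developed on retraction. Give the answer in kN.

F ≈ 77.5 kN

Rod-side annular area A_ann = π/4 × (16.5² − 6.51²) = 180.5 cm^2
On retraction the pressure acts on the annular area (bore minus rod).
F = P × A_ann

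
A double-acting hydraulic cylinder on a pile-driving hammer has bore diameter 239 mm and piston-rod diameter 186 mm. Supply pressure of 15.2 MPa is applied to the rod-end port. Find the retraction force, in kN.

F ≈ 269 kN

Rod-side annular area A_ann = π/4 × (239² − 186²) = 17690 mm^2
On retraction the pressure acts on the annular area (bore minus rod).
F = P × A_ann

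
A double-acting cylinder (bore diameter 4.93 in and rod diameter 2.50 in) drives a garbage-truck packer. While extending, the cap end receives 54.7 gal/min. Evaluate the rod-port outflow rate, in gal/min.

Cap-side area A_cap = π/4 × (4.93 in)² = 19.09 in^2
Rod-side annular area A_ann = π/4 × (4.93² − 2.50²) = 14.18 in^2
Piston speed v = Q_in/A_cap; rod-end outflow Q_out = v × A_ann = Q_in × A_ann/A_cap.

Q_out ≈ 40.6 gal/min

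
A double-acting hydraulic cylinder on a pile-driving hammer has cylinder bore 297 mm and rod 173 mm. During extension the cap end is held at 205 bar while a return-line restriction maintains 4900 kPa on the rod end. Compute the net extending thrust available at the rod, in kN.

F ≈ 1200 kN

Cap-side area A_cap = π/4 × (297 mm)² = 69280 mm^2
Rod-side annular area A_ann = π/4 × (297² − 173²) = 45770 mm^2
Net thrust = P_cap·A_cap − P_rod·A_ann = 1420 kN − 224.3 kN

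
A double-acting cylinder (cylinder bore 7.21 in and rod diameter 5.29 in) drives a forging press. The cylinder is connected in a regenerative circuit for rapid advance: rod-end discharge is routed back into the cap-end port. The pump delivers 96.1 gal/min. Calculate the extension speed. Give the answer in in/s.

v ≈ 16.8 in/s

In regeneration the rod-end outflow joins the pump flow into the cap end, so the net volume the pump must supply per unit advance equals the rod cross-section area.
Rod cross-section A_rod = π/4 × (5.29 in)² = 21.98 in^2
v = Q_pump / A_rod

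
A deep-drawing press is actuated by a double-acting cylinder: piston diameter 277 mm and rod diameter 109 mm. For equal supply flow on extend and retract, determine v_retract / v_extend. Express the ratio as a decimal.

Cap-side area A_cap = π/4 × (277 mm)² = 60260 mm^2
Rod-side annular area A_ann = π/4 × (277² − 109²) = 50930 mm^2
For equal Q, v ∝ 1/A, so v_ret/v_ext = A_cap/A_ann.

v_ret/v_ext ≈ 1.18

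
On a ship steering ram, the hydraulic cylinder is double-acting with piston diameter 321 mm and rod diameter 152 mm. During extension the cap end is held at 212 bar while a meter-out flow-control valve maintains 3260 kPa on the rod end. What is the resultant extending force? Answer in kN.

F ≈ 1510 kN

Cap-side area A_cap = π/4 × (321 mm)² = 80930 mm^2
Rod-side annular area A_ann = π/4 × (321² − 152²) = 62780 mm^2
Net thrust = P_cap·A_cap − P_rod·A_ann = 1716 kN − 204.7 kN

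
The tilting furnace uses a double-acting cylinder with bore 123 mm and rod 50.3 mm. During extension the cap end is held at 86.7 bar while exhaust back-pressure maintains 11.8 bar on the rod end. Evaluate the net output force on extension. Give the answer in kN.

F ≈ 91.3 kN

Cap-side area A_cap = π/4 × (123 mm)² = 11880 mm^2
Rod-side annular area A_ann = π/4 × (123² − 50.3²) = 9895 mm^2
Net thrust = P_cap·A_cap − P_rod·A_ann = 103.0 kN − 11.68 kN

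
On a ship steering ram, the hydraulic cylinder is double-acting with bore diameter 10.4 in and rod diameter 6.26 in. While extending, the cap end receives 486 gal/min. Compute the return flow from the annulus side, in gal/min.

Cap-side area A_cap = π/4 × (10.4 in)² = 84.95 in^2
Rod-side annular area A_ann = π/4 × (10.4² − 6.26²) = 54.17 in^2
Piston speed v = Q_in/A_cap; rod-end outflow Q_out = v × A_ann = Q_in × A_ann/A_cap.

Q_out ≈ 310 gal/min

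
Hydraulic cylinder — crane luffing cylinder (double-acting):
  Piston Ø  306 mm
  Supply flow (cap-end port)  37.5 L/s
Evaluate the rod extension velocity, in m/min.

Cap-side area A_cap = π/4 × (306 mm)² = 73540 mm^2
v = Q / A

v ≈ 30.6 m/min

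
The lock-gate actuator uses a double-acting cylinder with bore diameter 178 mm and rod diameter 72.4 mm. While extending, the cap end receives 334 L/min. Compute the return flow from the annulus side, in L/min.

Cap-side area A_cap = π/4 × (178 mm)² = 24880 mm^2
Rod-side annular area A_ann = π/4 × (178² − 72.4²) = 20770 mm^2
Piston speed v = Q_in/A_cap; rod-end outflow Q_out = v × A_ann = Q_in × A_ann/A_cap.

Q_out ≈ 279 L/min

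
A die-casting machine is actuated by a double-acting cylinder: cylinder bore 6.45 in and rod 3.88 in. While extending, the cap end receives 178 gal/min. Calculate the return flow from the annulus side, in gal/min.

Q_out ≈ 114 gal/min

Cap-side area A_cap = π/4 × (6.45 in)² = 32.67 in^2
Rod-side annular area A_ann = π/4 × (6.45² − 3.88²) = 20.85 in^2
Piston speed v = Q_in/A_cap; rod-end outflow Q_out = v × A_ann = Q_in × A_ann/A_cap.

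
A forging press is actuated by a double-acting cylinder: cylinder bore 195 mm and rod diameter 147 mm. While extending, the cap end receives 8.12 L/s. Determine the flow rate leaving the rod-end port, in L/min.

Cap-side area A_cap = π/4 × (195 mm)² = 29860 mm^2
Rod-side annular area A_ann = π/4 × (195² − 147²) = 12890 mm^2
Piston speed v = Q_in/A_cap; rod-end outflow Q_out = v × A_ann = Q_in × A_ann/A_cap.

Q_out ≈ 210 L/min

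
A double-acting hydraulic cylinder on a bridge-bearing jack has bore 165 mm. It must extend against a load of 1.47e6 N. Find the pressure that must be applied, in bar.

Cap-side area A_cap = π/4 × (165 mm)² = 21380 mm^2
P = F / A = 1.47e6 N / A

P ≈ 687 bar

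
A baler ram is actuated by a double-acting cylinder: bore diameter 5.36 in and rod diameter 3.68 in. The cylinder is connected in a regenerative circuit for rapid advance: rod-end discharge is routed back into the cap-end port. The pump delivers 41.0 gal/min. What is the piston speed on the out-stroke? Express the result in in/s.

v ≈ 14.8 in/s

In regeneration the rod-end outflow joins the pump flow into the cap end, so the net volume the pump must supply per unit advance equals the rod cross-section area.
Rod cross-section A_rod = π/4 × (3.68 in)² = 10.64 in^2
v = Q_pump / A_rod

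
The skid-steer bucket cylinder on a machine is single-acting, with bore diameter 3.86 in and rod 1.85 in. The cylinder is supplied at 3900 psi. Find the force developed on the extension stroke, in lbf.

Cap-side area A_cap = π/4 × (3.86 in)² = 11.70 in^2
F = P × A_cap = 3900 psi × A_cap

F ≈ 45600 lbf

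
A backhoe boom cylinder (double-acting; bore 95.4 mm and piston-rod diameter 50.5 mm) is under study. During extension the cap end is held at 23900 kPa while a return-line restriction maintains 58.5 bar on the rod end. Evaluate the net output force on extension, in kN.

Cap-side area A_cap = π/4 × (95.4 mm)² = 7148 mm^2
Rod-side annular area A_ann = π/4 × (95.4² − 50.5²) = 5145 mm^2
Net thrust = P_cap·A_cap − P_rod·A_ann = 170.8 kN − 30.10 kN

F ≈ 141 kN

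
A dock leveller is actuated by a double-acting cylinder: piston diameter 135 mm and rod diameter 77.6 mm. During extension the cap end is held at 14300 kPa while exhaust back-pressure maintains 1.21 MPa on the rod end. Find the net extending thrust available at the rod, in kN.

Cap-side area A_cap = π/4 × (135 mm)² = 14310 mm^2
Rod-side annular area A_ann = π/4 × (135² − 77.6²) = 9584 mm^2
Net thrust = P_cap·A_cap − P_rod·A_ann = 204.7 kN − 11.60 kN

F ≈ 193 kN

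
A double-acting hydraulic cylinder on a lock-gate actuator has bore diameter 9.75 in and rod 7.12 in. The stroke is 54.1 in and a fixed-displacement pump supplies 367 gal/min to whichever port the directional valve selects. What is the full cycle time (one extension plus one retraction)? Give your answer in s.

Cap-side area A_cap = π/4 × (9.75 in)² = 74.66 in^2
Rod-side annular area A_ann = π/4 × (9.75² − 7.12²) = 34.85 in^2
t_ext = A_cap·L/Q = 2.859 s
t_ret = A_ann·L/Q = 1.334 s
t_cycle = t_ext + t_ret

t ≈ 4.19 s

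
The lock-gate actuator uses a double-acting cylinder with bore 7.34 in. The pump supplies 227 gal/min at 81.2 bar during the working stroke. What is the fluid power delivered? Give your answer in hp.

W ≈ 156 hp

Hydraulic power = P × Q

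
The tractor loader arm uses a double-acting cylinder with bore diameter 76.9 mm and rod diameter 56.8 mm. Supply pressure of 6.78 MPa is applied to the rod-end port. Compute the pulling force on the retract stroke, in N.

F ≈ 14300 N

Rod-side annular area A_ann = π/4 × (76.9² − 56.8²) = 2111 mm^2
On retraction the pressure acts on the annular area (bore minus rod).
F = P × A_ann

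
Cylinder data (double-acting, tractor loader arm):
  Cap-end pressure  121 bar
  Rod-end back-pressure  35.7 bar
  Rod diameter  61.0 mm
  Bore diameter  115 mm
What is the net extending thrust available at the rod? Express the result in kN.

F ≈ 99.0 kN

Cap-side area A_cap = π/4 × (115 mm)² = 10390 mm^2
Rod-side annular area A_ann = π/4 × (115² − 61.0²) = 7464 mm^2
Net thrust = P_cap·A_cap − P_rod·A_ann = 125.7 kN − 26.65 kN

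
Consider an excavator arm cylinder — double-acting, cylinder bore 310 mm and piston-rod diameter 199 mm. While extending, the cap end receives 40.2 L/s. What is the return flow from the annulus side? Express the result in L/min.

Q_out ≈ 1420 L/min

Cap-side area A_cap = π/4 × (310 mm)² = 75480 mm^2
Rod-side annular area A_ann = π/4 × (310² − 199²) = 44370 mm^2
Piston speed v = Q_in/A_cap; rod-end outflow Q_out = v × A_ann = Q_in × A_ann/A_cap.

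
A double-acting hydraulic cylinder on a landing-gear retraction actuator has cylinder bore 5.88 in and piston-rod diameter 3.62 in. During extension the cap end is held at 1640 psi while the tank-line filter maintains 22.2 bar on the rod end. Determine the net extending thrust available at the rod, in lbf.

Cap-side area A_cap = π/4 × (5.88 in)² = 27.15 in^2
Rod-side annular area A_ann = π/4 × (5.88² − 3.62²) = 16.86 in^2
Net thrust = P_cap·A_cap − P_rod·A_ann = 44530 lbf − 5429 lbf

F ≈ 39100 lbf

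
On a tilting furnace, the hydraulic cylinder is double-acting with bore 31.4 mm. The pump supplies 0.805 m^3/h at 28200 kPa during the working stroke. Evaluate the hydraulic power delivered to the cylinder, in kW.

Hydraulic power = P × Q

W ≈ 6.31 kW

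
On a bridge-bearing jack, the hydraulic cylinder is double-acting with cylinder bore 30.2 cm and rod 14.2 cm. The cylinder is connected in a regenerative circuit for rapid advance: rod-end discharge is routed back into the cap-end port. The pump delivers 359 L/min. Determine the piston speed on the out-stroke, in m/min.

v ≈ 22.7 m/min

In regeneration the rod-end outflow joins the pump flow into the cap end, so the net volume the pump must supply per unit advance equals the rod cross-section area.
Rod cross-section A_rod = π/4 × (14.2 cm)² = 158.4 cm^2
v = Q_pump / A_rod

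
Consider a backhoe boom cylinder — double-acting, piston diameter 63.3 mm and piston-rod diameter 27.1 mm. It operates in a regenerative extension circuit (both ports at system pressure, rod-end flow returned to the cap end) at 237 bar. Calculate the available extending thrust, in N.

With equal pressure on both faces, forces on the annular region cancel; the net push is pressure × rod cross-section.
Rod cross-section A_rod = π/4 × (27.1 mm)² = 576.8 mm^2
F = P × A_rod

F ≈ 13700 N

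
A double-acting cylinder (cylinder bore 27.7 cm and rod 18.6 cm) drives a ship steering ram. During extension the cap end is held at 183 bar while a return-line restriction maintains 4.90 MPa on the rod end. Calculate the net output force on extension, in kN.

F ≈ 941 kN

Cap-side area A_cap = π/4 × (27.7 cm)² = 602.6 cm^2
Rod-side annular area A_ann = π/4 × (27.7² − 18.6²) = 330.9 cm^2
Net thrust = P_cap·A_cap − P_rod·A_ann = 1103 kN − 162.1 kN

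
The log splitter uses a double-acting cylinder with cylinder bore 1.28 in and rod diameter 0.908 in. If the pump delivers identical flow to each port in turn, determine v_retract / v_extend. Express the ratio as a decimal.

v_ret/v_ext ≈ 2.01

Cap-side area A_cap = π/4 × (1.28 in)² = 1.287 in^2
Rod-side annular area A_ann = π/4 × (1.28² − 0.908²) = 0.6393 in^2
For equal Q, v ∝ 1/A, so v_ret/v_ext = A_cap/A_ann.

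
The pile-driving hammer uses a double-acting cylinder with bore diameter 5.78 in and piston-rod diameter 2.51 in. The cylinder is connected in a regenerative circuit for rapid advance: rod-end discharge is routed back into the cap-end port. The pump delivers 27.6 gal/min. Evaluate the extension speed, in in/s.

In regeneration the rod-end outflow joins the pump flow into the cap end, so the net volume the pump must supply per unit advance equals the rod cross-section area.
Rod cross-section A_rod = π/4 × (2.51 in)² = 4.948 in^2
v = Q_pump / A_rod

v ≈ 21.5 in/s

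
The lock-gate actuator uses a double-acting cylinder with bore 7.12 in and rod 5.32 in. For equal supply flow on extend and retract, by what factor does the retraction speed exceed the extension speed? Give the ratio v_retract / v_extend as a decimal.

Cap-side area A_cap = π/4 × (7.12 in)² = 39.82 in^2
Rod-side annular area A_ann = π/4 × (7.12² − 5.32²) = 17.59 in^2
For equal Q, v ∝ 1/A, so v_ret/v_ext = A_cap/A_ann.

v_ret/v_ext ≈ 2.26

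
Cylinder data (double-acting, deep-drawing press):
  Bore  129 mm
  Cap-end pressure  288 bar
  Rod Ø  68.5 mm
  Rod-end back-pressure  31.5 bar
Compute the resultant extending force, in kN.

F ≈ 347 kN

Cap-side area A_cap = π/4 × (129 mm)² = 13070 mm^2
Rod-side annular area A_ann = π/4 × (129² − 68.5²) = 9385 mm^2
Net thrust = P_cap·A_cap − P_rod·A_ann = 376.4 kN − 29.56 kN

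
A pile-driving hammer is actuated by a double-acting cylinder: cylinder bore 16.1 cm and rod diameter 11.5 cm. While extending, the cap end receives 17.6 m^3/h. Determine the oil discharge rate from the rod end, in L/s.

Cap-side area A_cap = π/4 × (16.1 cm)² = 203.6 cm^2
Rod-side annular area A_ann = π/4 × (16.1² − 11.5²) = 99.71 cm^2
Piston speed v = Q_in/A_cap; rod-end outflow Q_out = v × A_ann = Q_in × A_ann/A_cap.

Q_out ≈ 2.39 L/s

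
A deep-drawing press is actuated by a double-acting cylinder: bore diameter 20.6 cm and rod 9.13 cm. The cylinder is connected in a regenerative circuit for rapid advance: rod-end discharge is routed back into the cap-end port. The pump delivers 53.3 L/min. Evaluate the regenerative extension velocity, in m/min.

In regeneration the rod-end outflow joins the pump flow into the cap end, so the net volume the pump must supply per unit advance equals the rod cross-section area.
Rod cross-section A_rod = π/4 × (9.13 cm)² = 65.47 cm^2
v = Q_pump / A_rod

v ≈ 8.14 m/min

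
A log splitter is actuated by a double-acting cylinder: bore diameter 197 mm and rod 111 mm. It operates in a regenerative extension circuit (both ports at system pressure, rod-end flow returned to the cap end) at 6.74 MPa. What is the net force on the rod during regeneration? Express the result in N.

With equal pressure on both faces, forces on the annular region cancel; the net push is pressure × rod cross-section.
Rod cross-section A_rod = π/4 × (111 mm)² = 9677 mm^2
F = P × A_rod

F ≈ 65200 N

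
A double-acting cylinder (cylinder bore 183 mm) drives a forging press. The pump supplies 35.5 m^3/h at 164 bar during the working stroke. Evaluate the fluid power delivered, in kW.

Hydraulic power = P × Q

W ≈ 162 kW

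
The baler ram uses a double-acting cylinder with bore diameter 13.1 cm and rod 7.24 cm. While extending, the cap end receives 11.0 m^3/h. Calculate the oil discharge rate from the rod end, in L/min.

Cap-side area A_cap = π/4 × (13.1 cm)² = 134.8 cm^2
Rod-side annular area A_ann = π/4 × (13.1² − 7.24²) = 93.61 cm^2
Piston speed v = Q_in/A_cap; rod-end outflow Q_out = v × A_ann = Q_in × A_ann/A_cap.

Q_out ≈ 127 L/min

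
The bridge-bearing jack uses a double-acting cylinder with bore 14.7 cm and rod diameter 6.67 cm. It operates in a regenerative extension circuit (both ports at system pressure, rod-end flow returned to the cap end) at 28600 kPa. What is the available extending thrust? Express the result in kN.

F ≈ 99.9 kN

With equal pressure on both faces, forces on the annular region cancel; the net push is pressure × rod cross-section.
Rod cross-section A_rod = π/4 × (6.67 cm)² = 34.94 cm^2
F = P × A_rod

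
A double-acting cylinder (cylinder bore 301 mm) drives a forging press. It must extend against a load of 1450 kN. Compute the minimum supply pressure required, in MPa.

P ≈ 20.4 MPa

Cap-side area A_cap = π/4 × (301 mm)² = 71160 mm^2
P = F / A = 1450 kN / A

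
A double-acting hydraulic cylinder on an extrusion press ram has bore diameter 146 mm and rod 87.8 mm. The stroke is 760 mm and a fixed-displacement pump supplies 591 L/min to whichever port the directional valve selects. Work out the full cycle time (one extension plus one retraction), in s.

t ≈ 2.12 s

Cap-side area A_cap = π/4 × (146 mm)² = 16740 mm^2
Rod-side annular area A_ann = π/4 × (146² − 87.8²) = 10690 mm^2
t_ext = A_cap·L/Q = 1.292 s
t_ret = A_ann·L/Q = 0.8246 s
t_cycle = t_ext + t_ret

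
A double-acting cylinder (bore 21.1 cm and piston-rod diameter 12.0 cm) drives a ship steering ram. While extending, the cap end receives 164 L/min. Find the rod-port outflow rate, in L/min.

Cap-side area A_cap = π/4 × (21.1 cm)² = 349.7 cm^2
Rod-side annular area A_ann = π/4 × (21.1² − 12.0²) = 236.6 cm^2
Piston speed v = Q_in/A_cap; rod-end outflow Q_out = v × A_ann = Q_in × A_ann/A_cap.

Q_out ≈ 111 L/min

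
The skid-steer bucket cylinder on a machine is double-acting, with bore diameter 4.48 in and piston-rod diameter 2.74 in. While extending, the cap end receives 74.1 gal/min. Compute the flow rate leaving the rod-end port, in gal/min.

Cap-side area A_cap = π/4 × (4.48 in)² = 15.76 in^2
Rod-side annular area A_ann = π/4 × (4.48² − 2.74²) = 9.867 in^2
Piston speed v = Q_in/A_cap; rod-end outflow Q_out = v × A_ann = Q_in × A_ann/A_cap.

Q_out ≈ 46.4 gal/min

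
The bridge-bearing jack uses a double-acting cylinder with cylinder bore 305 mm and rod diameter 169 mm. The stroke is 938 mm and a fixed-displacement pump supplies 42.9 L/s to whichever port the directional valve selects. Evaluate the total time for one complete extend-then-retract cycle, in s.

t ≈ 2.70 s

Cap-side area A_cap = π/4 × (305 mm)² = 73060 mm^2
Rod-side annular area A_ann = π/4 × (305² − 169²) = 50630 mm^2
t_ext = A_cap·L/Q = 1.597 s
t_ret = A_ann·L/Q = 1.107 s
t_cycle = t_ext + t_ret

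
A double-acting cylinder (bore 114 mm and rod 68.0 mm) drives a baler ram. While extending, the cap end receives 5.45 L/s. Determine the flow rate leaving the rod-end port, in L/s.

Q_out ≈ 3.51 L/s

Cap-side area A_cap = π/4 × (114 mm)² = 10210 mm^2
Rod-side annular area A_ann = π/4 × (114² − 68.0²) = 6575 mm^2
Piston speed v = Q_in/A_cap; rod-end outflow Q_out = v × A_ann = Q_in × A_ann/A_cap.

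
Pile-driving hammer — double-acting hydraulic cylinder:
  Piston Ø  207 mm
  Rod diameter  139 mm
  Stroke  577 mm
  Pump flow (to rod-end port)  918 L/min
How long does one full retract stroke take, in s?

t ≈ 0.697 s

Rod-side annular area A_ann = π/4 × (207² − 139²) = 18480 mm^2
Swept volume V = A × L; t = V / Q = A·L / Q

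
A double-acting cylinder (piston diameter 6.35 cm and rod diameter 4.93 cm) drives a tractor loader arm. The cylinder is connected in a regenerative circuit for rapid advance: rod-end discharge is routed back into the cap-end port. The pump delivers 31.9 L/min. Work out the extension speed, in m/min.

v ≈ 16.7 m/min

In regeneration the rod-end outflow joins the pump flow into the cap end, so the net volume the pump must supply per unit advance equals the rod cross-section area.
Rod cross-section A_rod = π/4 × (4.93 cm)² = 19.09 cm^2
v = Q_pump / A_rod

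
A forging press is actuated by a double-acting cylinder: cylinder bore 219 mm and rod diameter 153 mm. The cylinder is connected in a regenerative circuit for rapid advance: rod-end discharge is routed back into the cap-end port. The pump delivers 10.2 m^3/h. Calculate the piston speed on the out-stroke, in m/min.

In regeneration the rod-end outflow joins the pump flow into the cap end, so the net volume the pump must supply per unit advance equals the rod cross-section area.
Rod cross-section A_rod = π/4 × (153 mm)² = 18390 mm^2
v = Q_pump / A_rod

v ≈ 9.25 m/min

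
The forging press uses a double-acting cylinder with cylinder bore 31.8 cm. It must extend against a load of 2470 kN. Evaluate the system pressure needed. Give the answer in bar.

Cap-side area A_cap = π/4 × (31.8 cm)² = 794.2 cm^2
P = F / A = 2470 kN / A

P ≈ 311 bar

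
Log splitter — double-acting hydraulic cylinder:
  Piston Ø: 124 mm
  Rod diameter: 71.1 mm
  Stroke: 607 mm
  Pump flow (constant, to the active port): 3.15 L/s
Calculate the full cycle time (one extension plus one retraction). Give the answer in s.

Cap-side area A_cap = π/4 × (124 mm)² = 12080 mm^2
Rod-side annular area A_ann = π/4 × (124² − 71.1²) = 8106 mm^2
t_ext = A_cap·L/Q = 2.327 s
t_ret = A_ann·L/Q = 1.562 s
t_cycle = t_ext + t_ret

t ≈ 3.89 s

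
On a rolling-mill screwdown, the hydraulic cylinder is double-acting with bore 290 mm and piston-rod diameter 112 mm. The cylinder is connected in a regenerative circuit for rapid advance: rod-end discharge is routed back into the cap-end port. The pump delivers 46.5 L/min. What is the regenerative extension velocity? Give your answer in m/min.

v ≈ 4.72 m/min

In regeneration the rod-end outflow joins the pump flow into the cap end, so the net volume the pump must supply per unit advance equals the rod cross-section area.
Rod cross-section A_rod = π/4 × (112 mm)² = 9852 mm^2
v = Q_pump / A_rod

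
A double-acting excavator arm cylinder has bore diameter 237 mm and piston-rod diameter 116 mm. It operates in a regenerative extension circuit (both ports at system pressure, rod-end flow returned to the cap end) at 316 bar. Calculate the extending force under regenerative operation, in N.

With equal pressure on both faces, forces on the annular region cancel; the net push is pressure × rod cross-section.
Rod cross-section A_rod = π/4 × (116 mm)² = 10570 mm^2
F = P × A_rod

F ≈ 3.34e5 N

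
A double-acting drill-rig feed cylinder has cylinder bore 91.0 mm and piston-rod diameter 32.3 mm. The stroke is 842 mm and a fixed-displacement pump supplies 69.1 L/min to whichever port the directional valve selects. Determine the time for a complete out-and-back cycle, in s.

t ≈ 8.91 s

Cap-side area A_cap = π/4 × (91.0 mm)² = 6504 mm^2
Rod-side annular area A_ann = π/4 × (91.0² − 32.3²) = 5684 mm^2
t_ext = A_cap·L/Q = 4.755 s
t_ret = A_ann·L/Q = 4.156 s
t_cycle = t_ext + t_ret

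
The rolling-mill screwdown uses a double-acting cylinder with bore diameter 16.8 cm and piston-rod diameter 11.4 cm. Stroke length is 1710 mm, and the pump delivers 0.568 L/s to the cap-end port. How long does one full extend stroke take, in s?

Cap-side area A_cap = π/4 × (16.8 cm)² = 221.7 cm^2
Swept volume V = A × L; t = V / Q = A·L / Q

t ≈ 66.7 s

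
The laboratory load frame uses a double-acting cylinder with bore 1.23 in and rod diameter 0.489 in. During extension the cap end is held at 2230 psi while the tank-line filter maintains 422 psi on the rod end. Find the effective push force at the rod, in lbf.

Cap-side area A_cap = π/4 × (1.23 in)² = 1.188 in^2
Rod-side annular area A_ann = π/4 × (1.23² − 0.489²) = 1.000 in^2
Net thrust = P_cap·A_cap − P_rod·A_ann = 2650 lbf − 422.2 lbf

F ≈ 2230 lbf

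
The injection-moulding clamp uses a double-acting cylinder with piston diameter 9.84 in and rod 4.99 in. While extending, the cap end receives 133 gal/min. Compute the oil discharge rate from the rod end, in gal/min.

Q_out ≈ 98.8 gal/min

Cap-side area A_cap = π/4 × (9.84 in)² = 76.05 in^2
Rod-side annular area A_ann = π/4 × (9.84² − 4.99²) = 56.49 in^2
Piston speed v = Q_in/A_cap; rod-end outflow Q_out = v × A_ann = Q_in × A_ann/A_cap.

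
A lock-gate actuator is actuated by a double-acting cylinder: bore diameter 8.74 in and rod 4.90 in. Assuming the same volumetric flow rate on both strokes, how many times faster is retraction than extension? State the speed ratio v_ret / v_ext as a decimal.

Cap-side area A_cap = π/4 × (8.74 in)² = 59.99 in^2
Rod-side annular area A_ann = π/4 × (8.74² − 4.90²) = 41.14 in^2
For equal Q, v ∝ 1/A, so v_ret/v_ext = A_cap/A_ann.

v_ret/v_ext ≈ 1.46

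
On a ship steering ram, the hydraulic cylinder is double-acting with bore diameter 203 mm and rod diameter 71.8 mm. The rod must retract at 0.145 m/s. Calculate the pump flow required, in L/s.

Q ≈ 4.11 L/s

Rod-side annular area A_ann = π/4 × (203² − 71.8²) = 28320 mm^2
Q = A × v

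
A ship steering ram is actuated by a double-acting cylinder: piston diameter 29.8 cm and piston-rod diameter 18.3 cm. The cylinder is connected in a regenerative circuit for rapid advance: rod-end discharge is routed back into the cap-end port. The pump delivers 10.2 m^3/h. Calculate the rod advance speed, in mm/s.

In regeneration the rod-end outflow joins the pump flow into the cap end, so the net volume the pump must supply per unit advance equals the rod cross-section area.
Rod cross-section A_rod = π/4 × (18.3 cm)² = 263.0 cm^2
v = Q_pump / A_rod

v ≈ 108 mm/s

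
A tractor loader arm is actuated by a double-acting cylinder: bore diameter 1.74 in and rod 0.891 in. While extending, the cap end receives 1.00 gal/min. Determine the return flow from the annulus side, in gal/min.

Q_out ≈ 0.738 gal/min

Cap-side area A_cap = π/4 × (1.74 in)² = 2.378 in^2
Rod-side annular area A_ann = π/4 × (1.74² − 0.891²) = 1.754 in^2
Piston speed v = Q_in/A_cap; rod-end outflow Q_out = v × A_ann = Q_in × A_ann/A_cap.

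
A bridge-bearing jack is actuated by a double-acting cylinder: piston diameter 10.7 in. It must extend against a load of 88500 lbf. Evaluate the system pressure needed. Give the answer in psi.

P ≈ 984 psi

Cap-side area A_cap = π/4 × (10.7 in)² = 89.92 in^2
P = F / A = 88500 lbf / A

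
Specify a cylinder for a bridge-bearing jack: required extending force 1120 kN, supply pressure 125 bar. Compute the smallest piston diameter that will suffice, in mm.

Extension force acts on the full piston face: F = P × (π/4)D².
D = √(4F / (πP)) = √(4 × 1120 kN / (π × 125 bar))

D ≈ 338 mm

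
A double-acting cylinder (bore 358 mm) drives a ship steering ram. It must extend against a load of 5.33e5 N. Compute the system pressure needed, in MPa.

Cap-side area A_cap = π/4 × (358 mm)² = 1.007e5 mm^2
P = F / A = 5.33e5 N / A

P ≈ 5.30 MPa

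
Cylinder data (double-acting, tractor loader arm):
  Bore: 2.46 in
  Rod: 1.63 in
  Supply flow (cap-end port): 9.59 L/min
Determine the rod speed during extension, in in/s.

v ≈ 2.05 in/s

Cap-side area A_cap = π/4 × (2.46 in)² = 4.753 in^2
v = Q / A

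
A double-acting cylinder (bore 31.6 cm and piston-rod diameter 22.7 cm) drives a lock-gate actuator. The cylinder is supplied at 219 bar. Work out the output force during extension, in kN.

Cap-side area A_cap = π/4 × (31.6 cm)² = 784.3 cm^2
F = P × A_cap = 219 bar × A_cap

F ≈ 1720 kN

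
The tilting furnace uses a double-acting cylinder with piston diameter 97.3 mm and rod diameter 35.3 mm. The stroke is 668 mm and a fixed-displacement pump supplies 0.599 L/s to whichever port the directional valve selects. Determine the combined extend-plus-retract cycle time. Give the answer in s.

Cap-side area A_cap = π/4 × (97.3 mm)² = 7436 mm^2
Rod-side annular area A_ann = π/4 × (97.3² − 35.3²) = 6457 mm^2
t_ext = A_cap·L/Q = 8.292 s
t_ret = A_ann·L/Q = 7.201 s
t_cycle = t_ext + t_ret

t ≈ 15.5 s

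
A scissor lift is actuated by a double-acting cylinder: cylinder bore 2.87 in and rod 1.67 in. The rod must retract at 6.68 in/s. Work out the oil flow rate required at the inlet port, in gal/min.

Q ≈ 7.42 gal/min

Rod-side annular area A_ann = π/4 × (2.87² − 1.67²) = 4.279 in^2
Q = A × v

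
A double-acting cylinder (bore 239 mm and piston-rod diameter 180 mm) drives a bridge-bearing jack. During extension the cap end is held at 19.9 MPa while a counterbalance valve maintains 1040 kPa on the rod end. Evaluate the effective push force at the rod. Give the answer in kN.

F ≈ 873 kN

Cap-side area A_cap = π/4 × (239 mm)² = 44860 mm^2
Rod-side annular area A_ann = π/4 × (239² − 180²) = 19420 mm^2
Net thrust = P_cap·A_cap − P_rod·A_ann = 892.8 kN − 20.19 kN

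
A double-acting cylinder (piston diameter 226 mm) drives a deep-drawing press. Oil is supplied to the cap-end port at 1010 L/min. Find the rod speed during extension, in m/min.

Cap-side area A_cap = π/4 × (226 mm)² = 40110 mm^2
v = Q / A

v ≈ 25.2 m/min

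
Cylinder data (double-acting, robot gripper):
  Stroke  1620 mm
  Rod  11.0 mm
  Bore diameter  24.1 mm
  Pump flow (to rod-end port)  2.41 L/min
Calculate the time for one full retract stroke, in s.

Rod-side annular area A_ann = π/4 × (24.1² − 11.0²) = 361.1 mm^2
Swept volume V = A × L; t = V / Q = A·L / Q

t ≈ 14.6 s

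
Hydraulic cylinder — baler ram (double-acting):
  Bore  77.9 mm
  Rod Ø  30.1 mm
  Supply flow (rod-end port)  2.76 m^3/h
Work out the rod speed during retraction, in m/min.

v ≈ 11.3 m/min

Rod-side annular area A_ann = π/4 × (77.9² − 30.1²) = 4055 mm^2
Flow into the rod-end port fills the annular volume.
v = Q / A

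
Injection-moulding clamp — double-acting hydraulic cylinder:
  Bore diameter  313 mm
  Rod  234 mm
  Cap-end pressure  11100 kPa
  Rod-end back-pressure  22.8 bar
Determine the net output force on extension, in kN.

Cap-side area A_cap = π/4 × (313 mm)² = 76940 mm^2
Rod-side annular area A_ann = π/4 × (313² − 234²) = 33940 mm^2
Net thrust = P_cap·A_cap − P_rod·A_ann = 854.1 kN − 77.38 kN

F ≈ 777 kN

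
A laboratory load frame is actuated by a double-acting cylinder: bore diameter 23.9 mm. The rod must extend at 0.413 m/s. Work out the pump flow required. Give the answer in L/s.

Q ≈ 0.185 L/s

Cap-side area A_cap = π/4 × (23.9 mm)² = 448.6 mm^2
Q = A × v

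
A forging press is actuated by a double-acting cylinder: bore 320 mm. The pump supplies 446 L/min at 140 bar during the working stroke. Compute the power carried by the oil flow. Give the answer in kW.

W ≈ 104 kW

Hydraulic power = P × Q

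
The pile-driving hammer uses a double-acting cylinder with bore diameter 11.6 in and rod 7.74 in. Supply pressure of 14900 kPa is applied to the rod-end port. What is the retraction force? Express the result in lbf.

F ≈ 1.27e5 lbf

Rod-side annular area A_ann = π/4 × (11.6² − 7.74²) = 58.63 in^2
On retraction the pressure acts on the annular area (bore minus rod).
F = P × A_ann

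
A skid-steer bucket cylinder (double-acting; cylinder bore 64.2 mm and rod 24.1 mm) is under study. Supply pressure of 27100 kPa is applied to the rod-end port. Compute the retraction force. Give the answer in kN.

Rod-side annular area A_ann = π/4 × (64.2² − 24.1²) = 2781 mm^2
On retraction the pressure acts on the annular area (bore minus rod).
F = P × A_ann

F ≈ 75.4 kN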